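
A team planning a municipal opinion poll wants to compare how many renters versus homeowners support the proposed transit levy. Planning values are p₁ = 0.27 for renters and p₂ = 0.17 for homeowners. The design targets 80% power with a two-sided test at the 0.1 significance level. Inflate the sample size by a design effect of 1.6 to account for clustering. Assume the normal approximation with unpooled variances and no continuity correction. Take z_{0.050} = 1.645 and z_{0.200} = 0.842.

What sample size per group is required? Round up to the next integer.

n = (z_{α/2} + z_β)² · [p₁(1−p₁) + p₂(1−p₂)] / (p₁ − p₂)²
  = (1.645 + 0.842)² · (0.27·0.73 + 0.17·0.83) / (0.10)²
  = (2.487)² · (0.1971 + 0.1411) / 0.0100
  = 6.1852 · 0.3382 / 0.0100
  = 209.18
Design effect: 1.6 × 209.18 = 334.69.
Round up → n = 335 per group.

n = 335 per group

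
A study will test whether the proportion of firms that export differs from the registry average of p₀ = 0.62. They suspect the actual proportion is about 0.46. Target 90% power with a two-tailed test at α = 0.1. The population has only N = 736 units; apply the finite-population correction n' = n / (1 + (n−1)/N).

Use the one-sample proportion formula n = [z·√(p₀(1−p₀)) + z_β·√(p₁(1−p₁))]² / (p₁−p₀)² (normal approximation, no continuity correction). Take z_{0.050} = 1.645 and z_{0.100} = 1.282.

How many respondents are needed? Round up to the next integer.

n = [z_{α/2}·√(p₀q₀) + z_β·√(p₁q₁)]² / (p₁ − p₀)²
  = [1.645·√(0.62·0.38) + 1.282·√(0.46·0.54)]² / (-0.16)²
  = [1.645·0.4854 + 1.282·0.4984]² / 0.0256
  = [1.4374]² / 0.0256
  = 80.71
Finite-population correction (N = 736): 80.71 / (1 + (80.71 − 1)/736) = 72.82.
Round up → n = 73.

n = 73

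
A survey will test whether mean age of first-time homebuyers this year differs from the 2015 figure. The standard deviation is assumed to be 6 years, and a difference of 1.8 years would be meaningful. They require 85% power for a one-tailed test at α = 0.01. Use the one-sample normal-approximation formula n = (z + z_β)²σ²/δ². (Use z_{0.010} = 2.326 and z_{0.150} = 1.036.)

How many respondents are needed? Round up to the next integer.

n = (z_α + z_β)² · σ² / δ²
  = (2.326 + 1.036)² · 6² / 1.8²
  = 11.3030 · 36 / 3.24
  = 125.59
Round up → n = 126.

n = 126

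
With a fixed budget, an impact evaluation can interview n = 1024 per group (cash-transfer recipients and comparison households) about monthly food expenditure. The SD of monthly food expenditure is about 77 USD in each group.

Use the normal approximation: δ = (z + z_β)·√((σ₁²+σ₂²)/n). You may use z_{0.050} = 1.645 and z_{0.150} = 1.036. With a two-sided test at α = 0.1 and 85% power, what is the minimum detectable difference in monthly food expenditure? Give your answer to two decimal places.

δ = (z_{α/2} + z_β) · √((σ₁²+σ₂²)/n)
  = (1.645 + 1.036) · √(11858/1024)
  = 2.681 · √11.5801
  = 2.681 · 3.4030
  = 9.1233

Minimum detectable difference ≈ 9.12 USD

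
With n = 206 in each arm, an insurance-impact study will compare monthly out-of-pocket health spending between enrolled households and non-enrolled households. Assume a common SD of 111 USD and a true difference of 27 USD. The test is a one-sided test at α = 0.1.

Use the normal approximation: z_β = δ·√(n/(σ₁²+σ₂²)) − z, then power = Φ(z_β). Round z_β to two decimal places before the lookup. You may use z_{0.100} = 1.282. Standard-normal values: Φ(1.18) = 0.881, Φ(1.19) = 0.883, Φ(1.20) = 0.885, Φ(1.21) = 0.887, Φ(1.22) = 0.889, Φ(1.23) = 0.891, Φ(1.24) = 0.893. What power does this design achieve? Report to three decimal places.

z_β = δ·√(n/(σ₁²+σ₂²)) − z_α
    = 27 · √(206/24642) − 1.282
    = 27 · 0.09143 − 1.282
    = 2.4686 − 1.282 = 1.1866 → 1.19
Power = Φ(1.19) = 0.883.

Power ≈ 0.883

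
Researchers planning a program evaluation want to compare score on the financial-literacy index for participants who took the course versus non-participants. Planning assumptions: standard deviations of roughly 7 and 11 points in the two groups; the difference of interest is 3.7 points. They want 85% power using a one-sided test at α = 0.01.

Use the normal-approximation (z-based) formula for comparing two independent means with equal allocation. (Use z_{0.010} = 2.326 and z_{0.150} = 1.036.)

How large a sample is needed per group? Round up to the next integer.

n = 141 per group

n = (z_α + z_β)² · (σ₁² + σ₂²) / δ²
  = (2.326 + 1.036)² · (7² + 11² = 170) / 3.7²
  = 11.3030 · 170 / 13.69
  = 140.36
Round up → n = 141 per group.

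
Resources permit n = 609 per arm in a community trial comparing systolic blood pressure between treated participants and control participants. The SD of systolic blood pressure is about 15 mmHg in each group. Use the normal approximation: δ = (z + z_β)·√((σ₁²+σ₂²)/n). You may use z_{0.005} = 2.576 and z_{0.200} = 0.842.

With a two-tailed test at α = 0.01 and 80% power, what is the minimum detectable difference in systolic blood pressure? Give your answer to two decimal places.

Minimum detectable difference ≈ 2.94 mmHg

δ = (z_{α/2} + z_β) · √((σ₁²+σ₂²)/n)
  = (2.576 + 0.842) · √(450/609)
  = 3.418 · √0.73892
  = 3.418 · 0.8596
  = 2.9381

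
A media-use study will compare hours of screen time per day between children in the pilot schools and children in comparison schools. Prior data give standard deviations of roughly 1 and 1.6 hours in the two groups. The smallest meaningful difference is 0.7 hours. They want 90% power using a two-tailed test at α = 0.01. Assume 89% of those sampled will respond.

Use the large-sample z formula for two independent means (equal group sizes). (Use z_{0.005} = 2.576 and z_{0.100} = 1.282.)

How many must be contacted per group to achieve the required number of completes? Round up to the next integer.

n = (z_{α/2} + z_β)² · (σ₁² + σ₂²) / δ²
  = (2.576 + 1.282)² · (1² + 1.6² = 3.56) / 0.7²
  = 14.8842 · 3.56 / 0.49
  = 108.14
Adjust for 89% response: 108.14 / 0.89 = 121.50.
Round up → n = 122 per group.

n = 122 per group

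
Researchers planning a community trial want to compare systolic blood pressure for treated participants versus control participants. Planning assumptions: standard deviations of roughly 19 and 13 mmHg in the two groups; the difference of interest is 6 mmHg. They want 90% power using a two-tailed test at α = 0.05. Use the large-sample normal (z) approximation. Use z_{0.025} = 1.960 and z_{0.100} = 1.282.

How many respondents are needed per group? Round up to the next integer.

n = 155 per group

n = (z_{α/2} + z_β)² · (σ₁² + σ₂²) / δ²
  = (1.960 + 1.282)² · (19² + 13² = 530) / 6²
  = 10.5106 · 530 / 36
  = 154.74
Round up → n = 155 per group.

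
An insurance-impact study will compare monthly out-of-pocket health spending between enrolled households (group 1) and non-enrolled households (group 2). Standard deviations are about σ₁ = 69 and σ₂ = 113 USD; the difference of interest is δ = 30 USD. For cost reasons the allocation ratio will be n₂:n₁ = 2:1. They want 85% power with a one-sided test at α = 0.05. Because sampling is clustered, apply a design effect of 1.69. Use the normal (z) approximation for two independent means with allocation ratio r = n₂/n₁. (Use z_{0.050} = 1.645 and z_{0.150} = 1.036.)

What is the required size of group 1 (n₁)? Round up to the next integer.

n₁ = 151

n₁ = (z_α + z_β)² · (σ₁² + σ₂²/r) / δ²
   = (1.645 + 1.036)² · (69² + 113²/2) / 30²
   = 7.1878 · (4761 + 6384.5) / 900
   = 7.1878 · 11145.5 / 900
   = 89.01
Design effect: 1.69 × 89.01 = 150.43.
Round up → n₁ = 151; n₂ = r·n₁ = 2 × 151 = 302.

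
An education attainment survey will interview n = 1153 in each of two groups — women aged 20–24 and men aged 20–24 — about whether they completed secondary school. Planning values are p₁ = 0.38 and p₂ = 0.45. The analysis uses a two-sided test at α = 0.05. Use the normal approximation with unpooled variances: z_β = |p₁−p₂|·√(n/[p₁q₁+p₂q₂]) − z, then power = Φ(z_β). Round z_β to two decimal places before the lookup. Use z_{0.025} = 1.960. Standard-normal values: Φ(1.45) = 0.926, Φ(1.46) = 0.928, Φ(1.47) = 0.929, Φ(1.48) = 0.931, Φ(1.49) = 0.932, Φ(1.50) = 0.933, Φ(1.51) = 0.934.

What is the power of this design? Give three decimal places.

z_β = |p₁−p₂|·√(n/[p₁q₁+p₂q₂]) − z_{α/2}
    = 0.07 · √(1153/0.4831) − 1.960
    = 0.07 · 48.8536 − 1.960
    = 3.4197 − 1.960 = 1.4597 → 1.46
Power = Φ(1.46) = 0.928.

Power ≈ 0.928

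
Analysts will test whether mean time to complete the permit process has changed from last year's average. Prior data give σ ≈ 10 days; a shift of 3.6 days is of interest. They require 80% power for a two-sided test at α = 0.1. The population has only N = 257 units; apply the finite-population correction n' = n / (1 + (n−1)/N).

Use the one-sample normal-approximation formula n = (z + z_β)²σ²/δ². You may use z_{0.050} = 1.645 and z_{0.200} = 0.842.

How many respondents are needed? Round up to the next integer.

n = (z_{α/2} + z_β)² · σ² / δ²
  = (1.645 + 0.842)² · 10² / 3.6²
  = 6.1852 · 100 / 12.96
  = 47.73
Finite-population correction (N = 257): 47.73 / (1 + (47.73 − 1)/257) = 40.38.
Round up → n = 41.

n = 41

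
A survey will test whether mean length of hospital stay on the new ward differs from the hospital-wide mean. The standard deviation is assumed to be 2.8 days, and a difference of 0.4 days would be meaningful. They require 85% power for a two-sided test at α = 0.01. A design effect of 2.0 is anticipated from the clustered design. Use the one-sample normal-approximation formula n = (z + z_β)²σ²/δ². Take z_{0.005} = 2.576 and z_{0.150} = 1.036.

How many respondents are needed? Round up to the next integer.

n = (z_{α/2} + z_β)² · σ² / δ²
  = (2.576 + 1.036)² · 2.8² / 0.4²
  = 13.0465 · 7.84 / 0.16
  = 639.28
Design effect: 2.0 × 639.28 = 1278.56.
Round up → n = 1279.

n = 1279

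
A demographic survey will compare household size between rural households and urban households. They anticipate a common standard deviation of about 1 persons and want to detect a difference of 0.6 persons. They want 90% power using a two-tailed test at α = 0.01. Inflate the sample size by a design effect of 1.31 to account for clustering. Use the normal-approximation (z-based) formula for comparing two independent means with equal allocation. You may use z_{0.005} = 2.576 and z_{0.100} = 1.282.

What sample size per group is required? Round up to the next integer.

n = (z_{α/2} + z_β)² · (σ₁² + σ₂²) / δ²
  = (2.576 + 1.282)² · (2·1² = 2) / 0.6²
  = 14.8842 · 2 / 0.36
  = 82.69
Design effect: 1.31 × 82.69 = 108.32.
Round up → n = 109 per group.

n = 109 per group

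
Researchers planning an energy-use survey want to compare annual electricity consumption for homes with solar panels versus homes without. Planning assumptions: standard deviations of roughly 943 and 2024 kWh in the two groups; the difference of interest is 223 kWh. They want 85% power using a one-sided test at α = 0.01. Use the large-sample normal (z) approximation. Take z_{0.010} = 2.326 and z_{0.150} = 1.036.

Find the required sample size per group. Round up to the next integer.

n = 1134 per group

n = (z_α + z_β)² · (σ₁² + σ₂²) / δ²
  = (2.326 + 1.036)² · (943² + 2024² = 4985825) / 223²
  = 11.3030 · 4985825 / 49729
  = 1133.24
Round up → n = 1134 per group.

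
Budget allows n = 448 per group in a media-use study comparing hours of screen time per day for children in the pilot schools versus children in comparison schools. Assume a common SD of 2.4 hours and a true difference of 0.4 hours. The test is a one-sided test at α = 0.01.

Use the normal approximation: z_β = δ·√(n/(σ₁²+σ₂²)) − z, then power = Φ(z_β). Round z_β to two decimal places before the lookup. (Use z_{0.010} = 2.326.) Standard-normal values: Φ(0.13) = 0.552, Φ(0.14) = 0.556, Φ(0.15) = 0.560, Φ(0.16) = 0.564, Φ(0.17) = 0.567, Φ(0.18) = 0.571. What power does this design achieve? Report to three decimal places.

Power ≈ 0.567

z_β = δ·√(n/(σ₁²+σ₂²)) − z_α
    = 0.4 · √(448/11.52) − 2.326
    = 0.4 · 6.23610 − 2.326
    = 2.4944 − 2.326 = 0.1684 → 0.17
Power = Φ(0.17) = 0.567.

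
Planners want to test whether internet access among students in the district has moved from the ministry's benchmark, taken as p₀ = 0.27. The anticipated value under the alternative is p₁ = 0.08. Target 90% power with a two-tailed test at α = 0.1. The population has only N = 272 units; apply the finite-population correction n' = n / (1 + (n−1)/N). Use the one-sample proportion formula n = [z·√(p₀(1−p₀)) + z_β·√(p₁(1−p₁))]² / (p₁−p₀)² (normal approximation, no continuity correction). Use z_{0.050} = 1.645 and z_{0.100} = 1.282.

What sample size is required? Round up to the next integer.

n = [z_{α/2}·√(p₀q₀) + z_β·√(p₁q₁)]² / (p₁ − p₀)²
  = [1.645·√(0.27·0.73) + 1.282·√(0.08·0.92)]² / (-0.19)²
  = [1.645·0.4440 + 1.282·0.2713]² / 0.0361
  = [1.0781]² / 0.0361
  = 32.20
Finite-population correction (N = 272): 32.20 / (1 + (32.20 − 1)/272) = 28.88.
Round up → n = 29.

n = 29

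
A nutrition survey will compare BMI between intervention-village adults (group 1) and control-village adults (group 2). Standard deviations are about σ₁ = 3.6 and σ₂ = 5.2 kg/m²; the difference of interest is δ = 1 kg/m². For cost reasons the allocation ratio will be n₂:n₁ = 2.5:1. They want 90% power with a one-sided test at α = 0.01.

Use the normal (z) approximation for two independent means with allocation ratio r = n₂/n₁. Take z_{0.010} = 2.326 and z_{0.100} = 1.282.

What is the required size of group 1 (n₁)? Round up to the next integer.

n₁ = (z_α + z_β)² · (σ₁² + σ₂²/r) / δ²
   = (2.326 + 1.282)² · (3.6² + 5.2²/2.5) / 1²
   = 13.0177 · (12.96 + 10.816) / 1
   = 13.0177 · 23.776 / 1
   = 309.51
Round up → n₁ = 310; n₂ = r·n₁ = 2.5 × 310 = 775.

n₁ = 310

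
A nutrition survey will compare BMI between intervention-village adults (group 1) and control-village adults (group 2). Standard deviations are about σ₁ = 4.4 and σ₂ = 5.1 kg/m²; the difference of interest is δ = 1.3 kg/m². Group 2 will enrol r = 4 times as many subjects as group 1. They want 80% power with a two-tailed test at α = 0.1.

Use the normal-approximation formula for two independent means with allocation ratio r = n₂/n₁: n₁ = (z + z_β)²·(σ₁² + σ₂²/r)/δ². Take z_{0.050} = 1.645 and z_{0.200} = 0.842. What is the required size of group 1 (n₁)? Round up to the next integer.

n₁ = (z_{α/2} + z_β)² · (σ₁² + σ₂²/r) / δ²
   = (1.645 + 0.842)² · (4.4² + 5.1²/4) / 1.3²
   = 6.1852 · (19.36 + 6.5025) / 1.69
   = 6.1852 · 25.8625 / 1.69
   = 94.65
Round up → n₁ = 95; n₂ = r·n₁ = 4 × 95 = 380.

n₁ = 95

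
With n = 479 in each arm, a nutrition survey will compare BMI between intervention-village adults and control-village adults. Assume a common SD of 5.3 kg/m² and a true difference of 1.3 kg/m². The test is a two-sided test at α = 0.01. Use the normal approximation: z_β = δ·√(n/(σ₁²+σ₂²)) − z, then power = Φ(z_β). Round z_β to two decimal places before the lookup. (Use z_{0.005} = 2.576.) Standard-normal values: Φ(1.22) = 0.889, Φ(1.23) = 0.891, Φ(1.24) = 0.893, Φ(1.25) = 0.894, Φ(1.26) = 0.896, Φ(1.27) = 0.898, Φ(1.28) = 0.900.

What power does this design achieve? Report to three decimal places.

Power ≈ 0.889

z_β = δ·√(n/(σ₁²+σ₂²)) − z_{α/2}
    = 1.3 · √(479/56.18) − 2.576
    = 1.3 · 2.91996 − 2.576
    = 3.7959 − 2.576 = 1.2199 → 1.22
Power = Φ(1.22) = 0.889.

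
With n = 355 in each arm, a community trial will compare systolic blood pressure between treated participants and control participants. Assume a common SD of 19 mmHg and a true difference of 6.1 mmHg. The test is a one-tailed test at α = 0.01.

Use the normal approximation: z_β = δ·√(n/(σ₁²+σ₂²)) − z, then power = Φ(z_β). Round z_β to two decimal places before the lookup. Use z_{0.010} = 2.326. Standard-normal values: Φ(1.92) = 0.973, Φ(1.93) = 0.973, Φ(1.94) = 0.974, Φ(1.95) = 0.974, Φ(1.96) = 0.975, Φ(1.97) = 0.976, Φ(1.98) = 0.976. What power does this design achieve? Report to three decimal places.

Power ≈ 0.974

z_β = δ·√(n/(σ₁²+σ₂²)) − z_α
    = 6.1 · √(355/722) − 2.326
    = 6.1 · 0.70121 − 2.326
    = 4.2774 − 2.326 = 1.9514 → 1.95
Power = Φ(1.95) = 0.974.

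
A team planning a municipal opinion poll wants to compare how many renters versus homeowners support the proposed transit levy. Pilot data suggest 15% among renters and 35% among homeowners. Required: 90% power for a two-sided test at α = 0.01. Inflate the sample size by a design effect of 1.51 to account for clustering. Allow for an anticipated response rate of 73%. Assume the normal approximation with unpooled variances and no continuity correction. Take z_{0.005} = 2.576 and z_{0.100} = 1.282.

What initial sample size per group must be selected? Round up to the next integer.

n = 274 per group

n = (z_{α/2} + z_β)² · [p₁(1−p₁) + p₂(1−p₂)] / (p₁ − p₂)²
  = (2.576 + 1.282)² · (0.15·0.85 + 0.35·0.65) / (-0.20)²
  = (3.858)² · (0.1275 + 0.2275) / 0.0400
  = 14.8842 · 0.3550 / 0.0400
  = 132.10
Design effect: 1.51 × 132.10 = 199.47.
Adjust for 73% response: 199.47 / 0.73 = 273.24.
Round up → n = 274 per group.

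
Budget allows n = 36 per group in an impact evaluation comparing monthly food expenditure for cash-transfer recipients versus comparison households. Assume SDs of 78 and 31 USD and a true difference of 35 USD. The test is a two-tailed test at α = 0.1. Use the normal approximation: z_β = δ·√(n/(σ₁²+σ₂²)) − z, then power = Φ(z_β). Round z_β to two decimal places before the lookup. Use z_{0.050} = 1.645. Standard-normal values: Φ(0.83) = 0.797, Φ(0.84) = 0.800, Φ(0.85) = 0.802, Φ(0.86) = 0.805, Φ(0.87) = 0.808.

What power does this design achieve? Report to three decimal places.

Power ≈ 0.805

z_β = δ·√(n/(σ₁²+σ₂²)) − z_{α/2}
    = 35 · √(36/7045) − 1.645
    = 35 · 0.07148 − 1.645
    = 2.5020 − 1.645 = 0.8570 → 0.86
Power = Φ(0.86) = 0.805.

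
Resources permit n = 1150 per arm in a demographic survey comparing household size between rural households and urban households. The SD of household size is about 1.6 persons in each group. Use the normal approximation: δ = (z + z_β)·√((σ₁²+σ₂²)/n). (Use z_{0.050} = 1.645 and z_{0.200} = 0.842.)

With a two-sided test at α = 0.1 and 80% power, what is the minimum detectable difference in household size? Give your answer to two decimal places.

Minimum detectable difference ≈ 0.17 persons

δ = (z_{α/2} + z_β) · √((σ₁²+σ₂²)/n)
  = (1.645 + 0.842) · √(5.12/1150)
  = 2.487 · √0.00445
  = 2.487 · 0.0667
  = 0.1659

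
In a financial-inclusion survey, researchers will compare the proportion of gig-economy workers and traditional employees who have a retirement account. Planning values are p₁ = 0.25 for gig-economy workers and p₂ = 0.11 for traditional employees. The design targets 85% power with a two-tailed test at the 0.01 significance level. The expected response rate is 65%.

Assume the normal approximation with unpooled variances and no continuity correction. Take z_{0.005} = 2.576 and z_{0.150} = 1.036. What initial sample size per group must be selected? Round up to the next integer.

n = (z_{α/2} + z_β)² · [p₁(1−p₁) + p₂(1−p₂)] / (p₁ − p₂)²
  = (2.576 + 1.036)² · (0.25·0.75 + 0.11·0.89) / (0.14)²
  = (3.612)² · (0.1875 + 0.0979) / 0.0196
  = 13.0465 · 0.2854 / 0.0196
  = 189.97
Adjust for 65% response: 189.97 / 0.65 = 292.27.
Round up → n = 293 per group.

n = 293 per group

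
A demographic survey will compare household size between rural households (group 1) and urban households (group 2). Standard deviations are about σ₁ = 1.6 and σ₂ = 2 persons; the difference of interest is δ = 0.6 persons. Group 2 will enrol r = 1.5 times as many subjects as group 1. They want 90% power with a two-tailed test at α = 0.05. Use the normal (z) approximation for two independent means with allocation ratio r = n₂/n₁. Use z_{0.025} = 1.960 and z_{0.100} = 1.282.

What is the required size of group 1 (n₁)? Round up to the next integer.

n₁ = (z_{α/2} + z_β)² · (σ₁² + σ₂²/r) / δ²
   = (1.960 + 1.282)² · (1.6² + 2²/1.5) / 0.6²
   = 10.5106 · (2.56 + 2.6667) / 0.36
   = 10.5106 · 5.2267 / 0.36
   = 152.60
Round up → n₁ = 153; n₂ = r·n₁ = 1.5 × 153 = 230.

n₁ = 153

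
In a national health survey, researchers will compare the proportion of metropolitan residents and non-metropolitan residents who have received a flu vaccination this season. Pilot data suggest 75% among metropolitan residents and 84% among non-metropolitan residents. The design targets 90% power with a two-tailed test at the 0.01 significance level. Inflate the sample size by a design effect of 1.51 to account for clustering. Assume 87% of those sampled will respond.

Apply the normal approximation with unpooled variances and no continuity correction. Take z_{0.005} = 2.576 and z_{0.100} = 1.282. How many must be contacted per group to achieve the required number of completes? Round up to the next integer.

n = (z_{α/2} + z_β)² · [p₁(1−p₁) + p₂(1−p₂)] / (p₁ − p₂)²
  = (2.576 + 1.282)² · (0.75·0.25 + 0.84·0.16) / (-0.09)²
  = (3.858)² · (0.1875 + 0.1344) / 0.0081
  = 14.8842 · 0.3219 / 0.0081
  = 591.51
Design effect: 1.51 × 591.51 = 893.18.
Adjust for 87% response: 893.18 / 0.87 = 1026.64.
Round up → n = 1027 per group.

n = 1027 per group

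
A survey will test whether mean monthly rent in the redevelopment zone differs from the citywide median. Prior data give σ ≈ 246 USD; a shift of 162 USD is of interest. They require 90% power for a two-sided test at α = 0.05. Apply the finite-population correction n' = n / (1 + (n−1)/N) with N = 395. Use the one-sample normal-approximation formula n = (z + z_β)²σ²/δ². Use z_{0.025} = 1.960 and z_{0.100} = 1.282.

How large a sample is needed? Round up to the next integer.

n = (z_{α/2} + z_β)² · σ² / δ²
  = (1.960 + 1.282)² · 246² / 162²
  = 10.5106 · 60516 / 26244
  = 24.24
Finite-population correction (N = 395): 24.24 / (1 + (24.24 − 1)/395) = 22.89.
Round up → n = 23.

n = 23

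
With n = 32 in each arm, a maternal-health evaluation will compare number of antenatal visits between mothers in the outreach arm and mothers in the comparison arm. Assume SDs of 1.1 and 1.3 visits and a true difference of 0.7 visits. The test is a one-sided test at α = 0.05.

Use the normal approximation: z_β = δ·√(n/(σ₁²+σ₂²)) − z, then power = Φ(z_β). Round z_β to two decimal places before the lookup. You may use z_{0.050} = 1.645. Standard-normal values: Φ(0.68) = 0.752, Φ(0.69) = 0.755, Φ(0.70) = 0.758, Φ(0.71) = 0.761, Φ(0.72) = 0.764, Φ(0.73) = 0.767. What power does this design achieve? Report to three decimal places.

z_β = δ·√(n/(σ₁²+σ₂²)) − z_α
    = 0.7 · √(32/2.9) − 1.645
    = 0.7 · 3.32182 − 1.645
    = 2.3253 − 1.645 = 0.6803 → 0.68
Power = Φ(0.68) = 0.752.

Power ≈ 0.752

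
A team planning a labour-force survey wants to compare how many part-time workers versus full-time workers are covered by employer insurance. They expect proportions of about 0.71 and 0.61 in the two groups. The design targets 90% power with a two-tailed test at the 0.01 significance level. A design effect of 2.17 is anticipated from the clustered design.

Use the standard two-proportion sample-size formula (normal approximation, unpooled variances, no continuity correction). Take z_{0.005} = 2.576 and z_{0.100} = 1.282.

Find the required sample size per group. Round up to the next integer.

n = (z_{α/2} + z_β)² · [p₁(1−p₁) + p₂(1−p₂)] / (p₁ − p₂)²
  = (2.576 + 1.282)² · (0.71·0.29 + 0.61·0.39) / (0.10)²
  = (3.858)² · (0.2059 + 0.2379) / 0.0100
  = 14.8842 · 0.4438 / 0.0100
  = 660.56
Design effect: 2.17 × 660.56 = 1433.41.
Round up → n = 1434 per group.

n = 1434 per group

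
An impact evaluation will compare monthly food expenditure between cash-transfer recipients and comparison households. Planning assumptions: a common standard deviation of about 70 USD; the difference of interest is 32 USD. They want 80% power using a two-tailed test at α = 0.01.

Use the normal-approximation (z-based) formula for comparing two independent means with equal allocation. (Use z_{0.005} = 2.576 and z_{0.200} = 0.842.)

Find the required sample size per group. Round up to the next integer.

n = 112 per group

n = (z_{α/2} + z_β)² · (σ₁² + σ₂²) / δ²
  = (2.576 + 0.842)² · (2·70² = 9800) / 32²
  = 11.6827 · 9800 / 1024
  = 111.81
Round up → n = 112 per group.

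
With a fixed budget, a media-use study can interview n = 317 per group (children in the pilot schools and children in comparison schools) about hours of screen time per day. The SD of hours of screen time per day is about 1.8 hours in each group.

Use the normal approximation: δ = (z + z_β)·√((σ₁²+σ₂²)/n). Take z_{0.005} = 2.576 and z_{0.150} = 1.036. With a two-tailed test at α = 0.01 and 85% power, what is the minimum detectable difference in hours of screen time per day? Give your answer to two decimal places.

δ = (z_{α/2} + z_β) · √((σ₁²+σ₂²)/n)
  = (2.576 + 1.036) · √(6.48/317)
  = 3.612 · √0.02044
  = 3.612 · 0.1430
  = 0.5164

Minimum detectable difference ≈ 0.52 hours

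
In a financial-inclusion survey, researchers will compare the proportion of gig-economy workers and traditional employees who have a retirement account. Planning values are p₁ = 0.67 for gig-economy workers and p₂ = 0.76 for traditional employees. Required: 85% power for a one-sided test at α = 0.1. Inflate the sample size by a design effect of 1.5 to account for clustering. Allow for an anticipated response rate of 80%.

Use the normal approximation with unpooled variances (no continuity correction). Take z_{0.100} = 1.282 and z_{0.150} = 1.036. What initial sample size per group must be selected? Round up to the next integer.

n = 502 per group

n = (z_α + z_β)² · [p₁(1−p₁) + p₂(1−p₂)] / (p₁ − p₂)²
  = (1.282 + 1.036)² · (0.67·0.33 + 0.76·0.24) / (-0.09)²
  = (2.318)² · (0.2211 + 0.1824) / 0.0081
  = 5.3731 · 0.4035 / 0.0081
  = 267.66
Design effect: 1.5 × 267.66 = 401.49.
Adjust for 80% response: 401.49 / 0.80 = 501.86.
Round up → n = 502 per group.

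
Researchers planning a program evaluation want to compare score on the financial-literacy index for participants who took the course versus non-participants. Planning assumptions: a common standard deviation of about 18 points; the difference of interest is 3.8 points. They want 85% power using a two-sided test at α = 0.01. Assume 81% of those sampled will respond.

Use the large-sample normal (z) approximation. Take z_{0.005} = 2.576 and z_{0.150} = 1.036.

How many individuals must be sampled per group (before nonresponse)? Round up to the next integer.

n = (z_{α/2} + z_β)² · (σ₁² + σ₂²) / δ²
  = (2.576 + 1.036)² · (2·18² = 648) / 3.8²
  = 13.0465 · 648 / 14.44
  = 585.47
Adjust for 81% response: 585.47 / 0.81 = 722.80.
Round up → n = 723 per group.

n = 723 per group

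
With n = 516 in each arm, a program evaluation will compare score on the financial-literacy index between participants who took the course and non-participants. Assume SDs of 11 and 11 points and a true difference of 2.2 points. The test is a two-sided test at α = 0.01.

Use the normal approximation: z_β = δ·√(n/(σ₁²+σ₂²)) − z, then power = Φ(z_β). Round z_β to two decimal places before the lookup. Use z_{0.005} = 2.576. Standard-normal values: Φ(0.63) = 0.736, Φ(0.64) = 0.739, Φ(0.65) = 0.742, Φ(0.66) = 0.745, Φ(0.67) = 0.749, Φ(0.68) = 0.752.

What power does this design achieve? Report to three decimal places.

Power ≈ 0.739

z_β = δ·√(n/(σ₁²+σ₂²)) − z_{α/2}
    = 2.2 · √(516/242) − 2.576
    = 2.2 · 1.46022 − 2.576
    = 3.2125 − 2.576 = 0.6365 → 0.64
Power = Φ(0.64) = 0.739.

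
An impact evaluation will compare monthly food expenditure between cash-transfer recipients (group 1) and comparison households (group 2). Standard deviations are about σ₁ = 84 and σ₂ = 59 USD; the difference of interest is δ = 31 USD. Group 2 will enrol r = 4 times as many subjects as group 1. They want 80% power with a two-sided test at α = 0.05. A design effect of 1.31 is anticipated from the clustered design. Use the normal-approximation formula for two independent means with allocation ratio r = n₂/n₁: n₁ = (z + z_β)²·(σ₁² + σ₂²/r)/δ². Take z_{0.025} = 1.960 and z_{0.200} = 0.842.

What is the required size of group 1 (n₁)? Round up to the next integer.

n₁ = (z_{α/2} + z_β)² · (σ₁² + σ₂²/r) / δ²
   = (1.960 + 0.842)² · (84² + 59²/4) / 31²
   = 7.8512 · (7056 + 870.25) / 961
   = 7.8512 · 7926.2 / 961
   = 64.76
Design effect: 1.31 × 64.76 = 84.83.
Round up → n₁ = 85; n₂ = r·n₁ = 4 × 85 = 340.

n₁ = 85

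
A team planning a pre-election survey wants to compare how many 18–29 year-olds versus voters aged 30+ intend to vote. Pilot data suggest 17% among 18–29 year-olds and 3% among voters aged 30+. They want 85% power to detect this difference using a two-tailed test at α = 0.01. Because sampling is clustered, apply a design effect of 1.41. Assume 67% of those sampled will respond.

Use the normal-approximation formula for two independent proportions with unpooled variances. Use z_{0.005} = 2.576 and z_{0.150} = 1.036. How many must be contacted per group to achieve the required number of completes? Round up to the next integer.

n = 239 per group

n = (z_{α/2} + z_β)² · [p₁(1−p₁) + p₂(1−p₂)] / (p₁ − p₂)²
  = (2.576 + 1.036)² · (0.17·0.83 + 0.03·0.97) / (0.14)²
  = (3.612)² · (0.1411 + 0.0291) / 0.0196
  = 13.0465 · 0.1702 / 0.0196
  = 113.29
Design effect: 1.41 × 113.29 = 159.74.
Adjust for 67% response: 159.74 / 0.67 = 238.42.
Round up → n = 239 per group.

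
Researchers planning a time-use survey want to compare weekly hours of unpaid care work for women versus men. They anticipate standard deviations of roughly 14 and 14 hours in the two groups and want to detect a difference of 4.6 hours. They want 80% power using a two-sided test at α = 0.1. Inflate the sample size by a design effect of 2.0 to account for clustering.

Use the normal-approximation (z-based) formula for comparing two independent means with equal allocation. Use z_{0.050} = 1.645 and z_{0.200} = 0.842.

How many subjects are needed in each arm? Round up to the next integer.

n = 230 per group

n = (z_{α/2} + z_β)² · (σ₁² + σ₂²) / δ²
  = (1.645 + 0.842)² · (14² + 14² = 392) / 4.6²
  = 6.1852 · 392 / 21.16
  = 114.58
Design effect: 2.0 × 114.58 = 229.17.
Round up → n = 230 per group.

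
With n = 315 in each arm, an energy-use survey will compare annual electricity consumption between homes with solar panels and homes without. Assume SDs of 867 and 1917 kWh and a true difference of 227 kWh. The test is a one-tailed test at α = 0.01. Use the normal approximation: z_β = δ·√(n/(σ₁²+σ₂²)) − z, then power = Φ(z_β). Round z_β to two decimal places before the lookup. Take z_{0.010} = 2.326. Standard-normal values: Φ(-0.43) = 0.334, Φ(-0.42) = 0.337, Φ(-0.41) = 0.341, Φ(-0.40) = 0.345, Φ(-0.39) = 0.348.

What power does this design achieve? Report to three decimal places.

z_β = δ·√(n/(σ₁²+σ₂²)) − z_α
    = 227 · √(315/4426578) − 2.326
    = 227 · 0.00844 − 2.326
    = 1.9149 − 2.326 = -0.4111 → -0.41
Power = Φ(-0.41) = 0.341.

Power ≈ 0.341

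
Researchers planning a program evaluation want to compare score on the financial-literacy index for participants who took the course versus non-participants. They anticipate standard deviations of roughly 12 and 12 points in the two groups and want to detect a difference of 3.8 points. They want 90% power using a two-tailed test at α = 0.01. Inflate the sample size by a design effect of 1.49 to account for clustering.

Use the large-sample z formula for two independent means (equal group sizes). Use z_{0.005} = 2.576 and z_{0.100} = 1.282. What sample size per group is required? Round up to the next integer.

n = (z_{α/2} + z_β)² · (σ₁² + σ₂²) / δ²
  = (2.576 + 1.282)² · (12² + 12² = 288) / 3.8²
  = 14.8842 · 288 / 14.44
  = 296.86
Design effect: 1.49 × 296.86 = 442.32.
Round up → n = 443 per group.

n = 443 per group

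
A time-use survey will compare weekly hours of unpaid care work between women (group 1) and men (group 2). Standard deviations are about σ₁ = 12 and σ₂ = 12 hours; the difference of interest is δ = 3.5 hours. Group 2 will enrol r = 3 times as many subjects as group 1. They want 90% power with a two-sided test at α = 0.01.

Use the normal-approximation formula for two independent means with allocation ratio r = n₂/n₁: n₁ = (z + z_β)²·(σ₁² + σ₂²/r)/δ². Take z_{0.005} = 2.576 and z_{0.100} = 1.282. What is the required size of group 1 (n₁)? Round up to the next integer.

n₁ = 234

n₁ = (z_{α/2} + z_β)² · (σ₁² + σ₂²/r) / δ²
   = (2.576 + 1.282)² · (12² + 12²/3) / 3.5²
   = 14.8842 · (144 + 48) / 12.25
   = 14.8842 · 192 / 12.25
   = 233.29
Round up → n₁ = 234; n₂ = r·n₁ = 3 × 234 = 702.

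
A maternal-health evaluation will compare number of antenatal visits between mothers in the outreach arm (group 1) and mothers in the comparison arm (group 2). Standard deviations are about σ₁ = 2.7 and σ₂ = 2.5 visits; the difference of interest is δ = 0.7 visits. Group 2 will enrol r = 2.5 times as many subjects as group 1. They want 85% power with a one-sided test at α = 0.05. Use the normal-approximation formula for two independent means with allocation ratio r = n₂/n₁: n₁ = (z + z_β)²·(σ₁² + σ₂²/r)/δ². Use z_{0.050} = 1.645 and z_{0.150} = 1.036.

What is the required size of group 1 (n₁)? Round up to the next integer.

n₁ = (z_α + z_β)² · (σ₁² + σ₂²/r) / δ²
   = (1.645 + 1.036)² · (2.7² + 2.5²/2.5) / 0.7²
   = 7.1878 · (7.29 + 2.5) / 0.49
   = 7.1878 · 9.79 / 0.49
   = 143.61
Round up → n₁ = 144; n₂ = r·n₁ = 2.5 × 144 = 360.

n₁ = 144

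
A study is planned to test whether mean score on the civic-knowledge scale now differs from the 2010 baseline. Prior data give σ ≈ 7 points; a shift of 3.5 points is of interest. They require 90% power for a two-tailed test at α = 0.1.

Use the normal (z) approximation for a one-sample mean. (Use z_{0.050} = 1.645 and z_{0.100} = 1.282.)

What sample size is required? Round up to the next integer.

n = (z_{α/2} + z_β)² · σ² / δ²
  = (1.645 + 1.282)² · 7² / 3.5²
  = 8.5673 · 49 / 12.25
  = 34.27
Round up → n = 35.

n = 35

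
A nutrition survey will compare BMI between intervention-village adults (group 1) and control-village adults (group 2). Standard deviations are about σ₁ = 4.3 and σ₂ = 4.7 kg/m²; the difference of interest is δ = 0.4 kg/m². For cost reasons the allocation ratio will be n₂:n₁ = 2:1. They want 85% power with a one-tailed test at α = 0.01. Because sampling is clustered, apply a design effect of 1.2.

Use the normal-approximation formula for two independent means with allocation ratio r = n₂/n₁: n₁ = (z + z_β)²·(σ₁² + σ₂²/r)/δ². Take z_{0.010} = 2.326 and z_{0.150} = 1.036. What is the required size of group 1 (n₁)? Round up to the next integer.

n₁ = 2504

n₁ = (z_α + z_β)² · (σ₁² + σ₂²/r) / δ²
   = (2.326 + 1.036)² · (4.3² + 4.7²/2) / 0.4²
   = 11.3030 · (18.49 + 11.045) / 0.16
   = 11.3030 · 29.535 / 0.16
   = 2086.47
Design effect: 1.2 × 2086.47 = 2503.77.
Round up → n₁ = 2504; n₂ = r·n₁ = 2 × 2504 = 5008.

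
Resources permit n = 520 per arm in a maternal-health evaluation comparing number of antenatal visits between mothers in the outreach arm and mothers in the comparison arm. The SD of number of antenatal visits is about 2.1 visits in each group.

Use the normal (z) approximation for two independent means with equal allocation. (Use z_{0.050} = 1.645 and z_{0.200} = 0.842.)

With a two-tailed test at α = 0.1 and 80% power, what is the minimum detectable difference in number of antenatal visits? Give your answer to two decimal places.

δ = (z_{α/2} + z_β) · √((σ₁²+σ₂²)/n)
  = (1.645 + 0.842) · √(8.82/520)
  = 2.487 · √0.01696
  = 2.487 · 0.1302
  = 0.3239

Minimum detectable difference ≈ 0.32 visits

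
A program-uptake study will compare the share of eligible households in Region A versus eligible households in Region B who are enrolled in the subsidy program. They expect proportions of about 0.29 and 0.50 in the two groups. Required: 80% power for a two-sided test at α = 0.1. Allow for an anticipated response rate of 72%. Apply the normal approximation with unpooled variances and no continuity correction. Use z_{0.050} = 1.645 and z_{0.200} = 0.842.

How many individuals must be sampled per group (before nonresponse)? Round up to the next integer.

n = (z_{α/2} + z_β)² · [p₁(1−p₁) + p₂(1−p₂)] / (p₁ − p₂)²
  = (1.645 + 0.842)² · (0.29·0.71 + 0.50·0.50) / (-0.21)²
  = (2.487)² · (0.2059 + 0.2500) / 0.0441
  = 6.1852 · 0.4559 / 0.0441
  = 63.94
Adjust for 72% response: 63.94 / 0.72 = 88.81.
Round up → n = 89 per group.

n = 89 per group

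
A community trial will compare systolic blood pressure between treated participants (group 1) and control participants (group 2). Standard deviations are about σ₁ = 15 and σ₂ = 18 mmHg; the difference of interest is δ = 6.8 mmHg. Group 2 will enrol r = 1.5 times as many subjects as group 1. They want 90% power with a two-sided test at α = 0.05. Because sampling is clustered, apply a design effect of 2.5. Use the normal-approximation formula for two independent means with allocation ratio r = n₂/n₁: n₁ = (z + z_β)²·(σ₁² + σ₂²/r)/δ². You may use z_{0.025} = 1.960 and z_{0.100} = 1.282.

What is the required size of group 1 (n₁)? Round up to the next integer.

n₁ = 251

n₁ = (z_{α/2} + z_β)² · (σ₁² + σ₂²/r) / δ²
   = (1.960 + 1.282)² · (15² + 18²/1.5) / 6.8²
   = 10.5106 · (225 + 216) / 46.24
   = 10.5106 · 441 / 46.24
   = 100.24
Design effect: 2.5 × 100.24 = 250.60.
Round up → n₁ = 251; n₂ = r·n₁ = 1.5 × 251 = 377.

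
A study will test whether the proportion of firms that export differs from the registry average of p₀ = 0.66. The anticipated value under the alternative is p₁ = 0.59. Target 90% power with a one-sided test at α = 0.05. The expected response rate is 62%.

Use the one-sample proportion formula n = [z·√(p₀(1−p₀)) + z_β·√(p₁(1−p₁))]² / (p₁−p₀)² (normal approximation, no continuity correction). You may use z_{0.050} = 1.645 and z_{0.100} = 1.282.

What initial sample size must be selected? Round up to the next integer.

n = 655

n = [z_α·√(p₀q₀) + z_β·√(p₁q₁)]² / (p₁ − p₀)²
  = [1.645·√(0.66·0.34) + 1.282·√(0.59·0.41)]² / (-0.07)²
  = [1.645·0.4737 + 1.282·0.4918]² / 0.0049
  = [1.4098]² / 0.0049
  = 405.61
Adjust for 62% response: 405.61 / 0.62 = 654.21.
Round up → n = 655.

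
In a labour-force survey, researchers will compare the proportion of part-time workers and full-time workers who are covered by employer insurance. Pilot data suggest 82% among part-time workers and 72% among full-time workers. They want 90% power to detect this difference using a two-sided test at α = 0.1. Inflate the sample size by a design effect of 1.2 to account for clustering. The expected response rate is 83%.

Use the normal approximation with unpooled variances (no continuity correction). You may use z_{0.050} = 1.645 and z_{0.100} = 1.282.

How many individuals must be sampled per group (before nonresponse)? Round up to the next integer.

n = (z_{α/2} + z_β)² · [p₁(1−p₁) + p₂(1−p₂)] / (p₁ − p₂)²
  = (1.645 + 1.282)² · (0.82·0.18 + 0.72·0.28) / (0.10)²
  = (2.927)² · (0.1476 + 0.2016) / 0.0100
  = 8.5673 · 0.3492 / 0.0100
  = 299.17
Design effect: 1.2 × 299.17 = 359.01.
Adjust for 83% response: 359.01 / 0.83 = 432.54.
Round up → n = 433 per group.

n = 433 per group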